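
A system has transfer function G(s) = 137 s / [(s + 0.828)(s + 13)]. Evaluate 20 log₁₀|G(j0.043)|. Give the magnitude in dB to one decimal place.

|j0.043| = 0.043
|j0.043 + 0.828| = √(0.043² + 0.828²) = 0.8291
|j0.043 + 13| = √(0.043² + 13²) = 13
|G(j0.043)| = 137 × 0.043 / (0.8291 × 13) = 0.54655
20 log₁₀(0.54655) = -5.25 dB

-5.2 dB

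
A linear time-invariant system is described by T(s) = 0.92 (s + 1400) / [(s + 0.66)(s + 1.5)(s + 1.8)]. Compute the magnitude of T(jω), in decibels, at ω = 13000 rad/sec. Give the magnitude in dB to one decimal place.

|j13000 + 1400| = √(13000² + 1400²) = 1.308e+04
|j13000 + 0.66| = √(13000² + 0.66²) = 1.3e+04
|j13000 + 1.5| = √(13000² + 1.5²) = 1.3e+04
|j13000 + 1.8| = √(13000² + 1.8²) = 1.3e+04
|T(j13000)| = 0.92 × 1.308e+04 / (1.3e+04 × 1.3e+04 × 1.3e+04) = 5.4753e-09
20 log₁₀(5.4753e-09) = -165.23 dB

-165.2 dB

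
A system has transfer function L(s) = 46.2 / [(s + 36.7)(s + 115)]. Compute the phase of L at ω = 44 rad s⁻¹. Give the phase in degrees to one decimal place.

∠(j44 + 36.7) = arctan(44/36.7) = 50.17°
∠(j44 + 115) = arctan(44/115) = 20.94°
∠L(j44) = − (50.17° + 20.94°) = -71.11°

-71.1°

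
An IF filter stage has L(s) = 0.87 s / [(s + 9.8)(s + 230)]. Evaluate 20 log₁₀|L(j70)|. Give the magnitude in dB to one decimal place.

-48.9 dB

|j70| = 70
|j70 + 9.8| = √(70² + 9.8²) = 70.68
|j70 + 230| = √(70² + 230²) = 240.4
|L(j70)| = 0.87 × 70 / (70.68 × 240.4) = 0.0035838
20 log₁₀(0.0035838) = -48.91 dB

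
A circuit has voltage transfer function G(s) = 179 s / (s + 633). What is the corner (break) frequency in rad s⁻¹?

633 rad s⁻¹

The single real pole at s = −633 gives a corner at ω = 633 rad s⁻¹.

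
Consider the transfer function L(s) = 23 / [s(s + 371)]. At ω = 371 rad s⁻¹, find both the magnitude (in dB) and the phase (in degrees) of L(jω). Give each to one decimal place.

|L| = -78.6 dB, ∠L = -135.0°

|j371 + 371| = √(371² + 371²) = 524.7
|j371| = 371
|L(j371)| = 23 / (524.7 × 371) = 0.00011816
20 log₁₀(0.00011816) = -78.55 dB
∠(j371 + 371) = arctan(371/371) = 45.00°
∠(j371) = 90.00°
∠L(j371) = − (45.00° + 90.00°) = -135.00°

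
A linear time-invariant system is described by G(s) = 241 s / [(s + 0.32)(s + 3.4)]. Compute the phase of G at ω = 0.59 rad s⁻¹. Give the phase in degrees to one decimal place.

18.6°

∠(j0.59) = 90.00°
∠(j0.59 + 0.32) = arctan(0.59/0.32) = 61.53°
∠(j0.59 + 3.4) = arctan(0.59/3.4) = 9.84°
∠G(j0.59) = 90.00° − (61.53° + 9.84°) = 18.63°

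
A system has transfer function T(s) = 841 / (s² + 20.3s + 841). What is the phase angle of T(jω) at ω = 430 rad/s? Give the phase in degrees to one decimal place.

∠[(j430)² + 20.3(j430) + 841] = ∠[-1.8406e+05 + j8729] = 177.28°
∠T(j430) = −177.28° = -177.28°

-177.3°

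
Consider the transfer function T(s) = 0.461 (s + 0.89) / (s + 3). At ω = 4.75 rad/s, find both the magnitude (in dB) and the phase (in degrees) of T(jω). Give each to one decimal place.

|j4.75 + 0.89| = √(4.75² + 0.89²) = 4.833
|j4.75 + 3| = √(4.75² + 3²) = 5.618
|T(j4.75)| = 0.461 × 4.833 / 5.618 = 0.39655
20 log₁₀(0.39655) = -8.03 dB
∠(j4.75 + 0.89) = arctan(4.75/0.89) = 79.39°
∠(j4.75 + 3) = arctan(4.75/3) = 57.72°
∠T(j4.75) = 79.39° − 57.72° = 21.66°

|T| = -8.0 dB, ∠T = 21.7°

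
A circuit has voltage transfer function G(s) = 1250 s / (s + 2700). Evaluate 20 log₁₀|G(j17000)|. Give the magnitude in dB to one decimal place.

|j17000| = 1.7e+04
|j17000 + 2700| = √(17000² + 2700²) = 1.721e+04
|G(j17000)| = 1250 × 1.7e+04 / 1.721e+04 = 1234.5
20 log₁₀(1234.5) = 61.83 dB

61.8 dB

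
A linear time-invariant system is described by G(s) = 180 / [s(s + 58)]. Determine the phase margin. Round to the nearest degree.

87 deg

Gain crossover: |G(jω)| = 1 at ω ≈ 3.1 rad/s.
∠G(j3.1) = −90° − arctan(3.1/58) ≈ -93.06°
PM = 180° + (-93.06°) = 86.94°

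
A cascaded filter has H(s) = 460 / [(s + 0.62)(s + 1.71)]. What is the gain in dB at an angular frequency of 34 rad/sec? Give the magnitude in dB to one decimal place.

-8.0 dB

|j34 + 0.62| = √(34² + 0.62²) = 34.01
|j34 + 1.71| = √(34² + 1.71²) = 34.04
|H(j34)| = 460 / (34.01 × 34.04) = 0.39736
20 log₁₀(0.39736) = -8.02 dB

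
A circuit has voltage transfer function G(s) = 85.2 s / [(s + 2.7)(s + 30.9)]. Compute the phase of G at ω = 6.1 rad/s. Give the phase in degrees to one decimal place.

∠(j6.1) = 90.00°
∠(j6.1 + 2.7) = arctan(6.1/2.7) = 66.12°
∠(j6.1 + 30.9) = arctan(6.1/30.9) = 11.17°
∠G(j6.1) = 90.00° − (66.12° + 11.17°) = 12.71°

12.7°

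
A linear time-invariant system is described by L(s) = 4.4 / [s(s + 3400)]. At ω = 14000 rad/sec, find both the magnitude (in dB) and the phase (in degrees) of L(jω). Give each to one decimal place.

|j14000 + 3400| = √(14000² + 3400²) = 1.441e+04
|j14000| = 1.4e+04
|L(j14000)| = 4.4 / (1.441e+04 × 1.4e+04) = 2.1815e-08
20 log₁₀(2.1815e-08) = -153.22 dB
∠(j14000 + 3400) = arctan(14000/3400) = 76.35°
∠(j14000) = 90.00°
∠L(j14000) = − (76.35° + 90.00°) = -166.35°

|L| = -153.2 dB, ∠L = -166.3°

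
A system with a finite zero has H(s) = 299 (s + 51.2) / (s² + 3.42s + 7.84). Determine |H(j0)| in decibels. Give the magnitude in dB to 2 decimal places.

65.81 dB

H(0) = 299 × 51.2 / 7.84 = 1952.7
20 log₁₀(1952.7) = 65.813 dB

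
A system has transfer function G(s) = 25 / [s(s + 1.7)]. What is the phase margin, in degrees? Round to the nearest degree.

19°

Gain crossover: |G(jω)| = 1 at ω ≈ 4.86 rad/s.
∠G(j4.86) = −90° − arctan(4.86/1.7) ≈ -160.71°
PM = 180° + (-160.71°) = 19.29°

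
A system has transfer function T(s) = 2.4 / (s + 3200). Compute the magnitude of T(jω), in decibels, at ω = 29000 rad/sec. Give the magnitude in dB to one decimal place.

|j29000 + 3200| = √(29000² + 3200²) = 2.918e+04
|T(j29000)| = 2.4 / 2.918e+04 = 8.2259e-05
20 log₁₀(8.2259e-05) = -81.70 dB

-81.7 dB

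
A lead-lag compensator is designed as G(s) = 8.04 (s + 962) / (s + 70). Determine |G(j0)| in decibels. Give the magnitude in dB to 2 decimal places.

40.87 dB

G(0) = 8.04 × 962 / 70 = 110.49
20 log₁₀(110.49) = 40.867 dB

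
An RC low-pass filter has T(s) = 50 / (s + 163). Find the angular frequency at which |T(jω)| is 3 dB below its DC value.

For a single-pole low-pass, the −3 dB point is at the pole: ω = 163 rad/s.

163 rad/s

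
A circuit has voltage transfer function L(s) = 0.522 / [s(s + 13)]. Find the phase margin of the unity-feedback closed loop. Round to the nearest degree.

Gain crossover: |L(jω)| = 1 at ω ≈ 0.0402 rad/s.
∠L(j0.0402) = −90° − arctan(0.0402/13) ≈ -90.18°
PM = 180° + (-90.18°) = 89.82°

90 deg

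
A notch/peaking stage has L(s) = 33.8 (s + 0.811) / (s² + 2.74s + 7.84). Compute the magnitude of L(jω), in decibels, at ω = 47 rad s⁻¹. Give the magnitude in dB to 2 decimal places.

|j47 + 0.811| = √(47² + 0.811²) = 47.01
|(j47)² + 2.74(j47) + 7.84| = |-2201.2 + j128.78| = 2205
|L(j47)| = 33.8 × 47.01 / 2205 = 0.72059
20 log₁₀(0.72059) = -2.846 dB

-2.85 dB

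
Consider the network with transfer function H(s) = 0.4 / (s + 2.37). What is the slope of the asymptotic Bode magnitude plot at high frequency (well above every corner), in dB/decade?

-20 dB/decade

With 0 zeros and 1 pole, the high-frequency asymptotic slope is 20 × (0 − 1) = -20 dB/decade.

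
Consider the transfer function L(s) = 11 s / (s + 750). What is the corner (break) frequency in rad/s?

750 rad/s

The single real pole at s = −750 gives a corner at ω = 750 rad/s.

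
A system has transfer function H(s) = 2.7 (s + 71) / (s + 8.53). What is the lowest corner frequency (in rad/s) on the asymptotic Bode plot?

Break frequencies occur at each pole and zero magnitude: 8.53 rad/s, 71 rad/s.
The lowest is 8.53 rad/s.

8.53 rad/s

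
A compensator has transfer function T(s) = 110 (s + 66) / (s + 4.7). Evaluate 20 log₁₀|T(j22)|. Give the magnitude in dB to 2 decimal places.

|j22 + 66| = √(22² + 66²) = 69.57
|j22 + 4.7| = √(22² + 4.7²) = 22.5
|T(j22)| = 110 × 69.57 / 22.5 = 340.17
20 log₁₀(340.17) = 50.634 dB

50.63 dB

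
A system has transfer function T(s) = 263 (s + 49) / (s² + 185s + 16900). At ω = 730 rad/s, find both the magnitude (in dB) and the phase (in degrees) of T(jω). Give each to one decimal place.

|j730 + 49| = √(730² + 49²) = 731.6
|(j730)² + 185(j730) + 16900| = |-5.16e+05 + j1.3505e+05| = 5.334e+05
|T(j730)| = 263 × 731.6 / 5.334e+05 = 0.36076
20 log₁₀(0.36076) = -8.86 dB
∠(j730 + 49) = arctan(730/49) = 86.16°
∠[(j730)² + 185(j730) + 16900] = ∠[-5.16e+05 + j1.3505e+05] = 165.33°
∠T(j730) = 86.16° − 165.33° = -79.17°

|T| = -8.9 dB, ∠T = -79.2°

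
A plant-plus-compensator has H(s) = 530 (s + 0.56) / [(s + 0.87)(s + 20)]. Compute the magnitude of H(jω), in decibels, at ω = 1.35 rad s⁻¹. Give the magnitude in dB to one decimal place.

|j1.35 + 0.56| = √(1.35² + 0.56²) = 1.462
|j1.35 + 0.87| = √(1.35² + 0.87²) = 1.606
|j1.35 + 20| = √(1.35² + 20²) = 20.05
|H(j1.35)| = 530 × 1.462 / (1.606 × 20.05) = 24.061
20 log₁₀(24.061) = 27.63 dB

27.6 dB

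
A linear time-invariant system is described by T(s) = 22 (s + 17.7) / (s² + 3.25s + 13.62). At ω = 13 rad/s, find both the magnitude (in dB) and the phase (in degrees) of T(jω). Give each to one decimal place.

|T| = 9.5 dB, ∠T = -128.5 deg

|j13 + 17.7| = √(13² + 17.7²) = 21.96
|(j13)² + 3.25(j13) + 13.62| = |-155.38 + j42.25| = 161
|T(j13)| = 22 × 21.96 / 161 = 3.0005
20 log₁₀(3.0005) = 9.54 dB
∠(j13 + 17.7) = arctan(13/17.7) = 36.30°
∠[(j13)² + 3.25(j13) + 13.62] = ∠[-155.38 + j42.25] = 164.79°
∠T(j13) = 36.30° − 164.79° = -128.49°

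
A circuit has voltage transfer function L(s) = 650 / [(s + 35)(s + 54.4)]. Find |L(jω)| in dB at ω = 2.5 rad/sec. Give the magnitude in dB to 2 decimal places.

-9.37 dB

|j2.5 + 35| = √(2.5² + 35²) = 35.09
|j2.5 + 54.4| = √(2.5² + 54.4²) = 54.46
|L(j2.5)| = 650 / (35.09 × 54.46) = 0.34016
20 log₁₀(0.34016) = -9.366 dB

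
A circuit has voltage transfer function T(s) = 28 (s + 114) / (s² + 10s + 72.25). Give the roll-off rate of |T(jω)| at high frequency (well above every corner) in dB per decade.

With 1 zero and 2 poles, the high-frequency asymptotic slope is 20 × (1 − 2) = -20 dB/decade.

-20 dB/decade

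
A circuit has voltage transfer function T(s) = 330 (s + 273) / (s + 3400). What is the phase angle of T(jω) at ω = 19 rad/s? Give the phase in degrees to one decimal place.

3.7°

∠(j19 + 273) = arctan(19/273) = 3.98°
∠(j19 + 3400) = arctan(19/3400) = 0.32°
∠T(j19) = 3.98° − 0.32° = 3.66°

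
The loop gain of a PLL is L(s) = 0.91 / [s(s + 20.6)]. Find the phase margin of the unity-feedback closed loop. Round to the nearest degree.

Gain crossover: |L(jω)| = 1 at ω ≈ 0.0442 rad/s.
∠L(j0.0442) = −90° − arctan(0.0442/20.6) ≈ -90.12°
PM = 180° + (-90.12°) = 89.88°

90 deg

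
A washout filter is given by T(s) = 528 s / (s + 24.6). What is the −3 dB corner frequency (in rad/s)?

24.6 rad/s

For a single-pole high-pass, the −3 dB point is at the pole: ω = 24.6 rad/s.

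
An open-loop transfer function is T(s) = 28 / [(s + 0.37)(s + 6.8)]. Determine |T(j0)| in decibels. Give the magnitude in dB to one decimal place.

T(0) = 28 / (0.37 × 6.8) = 11.129
20 log₁₀(11.129) = 20.93 dB

20.9 dB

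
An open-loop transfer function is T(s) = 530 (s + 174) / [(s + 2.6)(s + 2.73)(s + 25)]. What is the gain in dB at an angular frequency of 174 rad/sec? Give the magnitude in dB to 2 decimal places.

-32.22 dB

|j174 + 174| = √(174² + 174²) = 246.1
|j174 + 2.6| = √(174² + 2.6²) = 174
|j174 + 2.73| = √(174² + 2.73²) = 174
|j174 + 25| = √(174² + 25²) = 175.8
|T(j174)| = 530 × 246.1 / (174 × 174 × 175.8) = 0.024499
20 log₁₀(0.024499) = -32.217 dB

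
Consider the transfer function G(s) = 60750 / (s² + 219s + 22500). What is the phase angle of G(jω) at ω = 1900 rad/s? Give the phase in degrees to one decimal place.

∠[(j1900)² + 219(j1900) + 22500] = ∠[-3.5875e+06 + j4.161e+05] = 173.38°
∠G(j1900) = −173.38° = -173.38°

-173.4°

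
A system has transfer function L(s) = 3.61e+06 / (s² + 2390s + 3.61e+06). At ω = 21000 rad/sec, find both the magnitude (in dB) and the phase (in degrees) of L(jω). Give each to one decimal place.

|L| = -41.7 dB, ∠L = -173.5°

|(j21000)² + 2390(j21000) + 3.61e+06| = |-4.3739e+08 + j5.019e+07| = 4.403e+08
|L(j21000)| = 3.61e+06 / 4.403e+08 = 0.0081997
20 log₁₀(0.0081997) = -41.72 dB
∠[(j21000)² + 2390(j21000) + 3.61e+06] = ∠[-4.3739e+08 + j5.019e+07] = 173.45°
∠L(j21000) = −173.45° = -173.45°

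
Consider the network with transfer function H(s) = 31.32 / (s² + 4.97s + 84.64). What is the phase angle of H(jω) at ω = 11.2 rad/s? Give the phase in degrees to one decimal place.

∠[(j11.2)² + 4.97(j11.2) + 84.64] = ∠[-40.8 + j55.664] = 126.24°
∠H(j11.2) = −126.24° = -126.24°

-126.2°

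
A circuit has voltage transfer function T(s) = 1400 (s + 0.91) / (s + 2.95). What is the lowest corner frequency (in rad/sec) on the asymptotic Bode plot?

0.91 rad/sec

Break frequencies occur at each pole and zero magnitude: 0.91 rad/sec, 2.95 rad/sec.
The lowest is 0.91 rad/sec.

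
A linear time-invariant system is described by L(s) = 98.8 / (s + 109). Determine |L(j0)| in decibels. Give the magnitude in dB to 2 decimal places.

L(0) = 98.8 / 109 = 0.90642
20 log₁₀(0.90642) = -0.853 dB

-0.85 dB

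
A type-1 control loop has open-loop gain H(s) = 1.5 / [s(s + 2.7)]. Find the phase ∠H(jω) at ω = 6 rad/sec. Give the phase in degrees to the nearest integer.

-156°

∠(j6 + 2.7) = arctan(6/2.7) = 65.77°
∠(j6) = 90.00°
∠H(j6) = − (65.77° + 90.00°) = -155.77°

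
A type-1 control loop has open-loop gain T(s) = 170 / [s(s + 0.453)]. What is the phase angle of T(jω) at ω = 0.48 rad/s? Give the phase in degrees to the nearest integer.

∠(j0.48 + 0.453) = arctan(0.48/0.453) = 46.66°
∠(j0.48) = 90.00°
∠T(j0.48) = − (46.66° + 90.00°) = -136.66°

-137 deg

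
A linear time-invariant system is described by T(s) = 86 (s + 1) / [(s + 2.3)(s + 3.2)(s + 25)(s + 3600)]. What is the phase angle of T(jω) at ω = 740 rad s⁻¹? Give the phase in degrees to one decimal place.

-189.3 deg

∠(j740 + 1) = arctan(740/1) = 89.92°
∠(j740 + 2.3) = arctan(740/2.3) = 89.82°
∠(j740 + 3.2) = arctan(740/3.2) = 89.75°
∠(j740 + 25) = arctan(740/25) = 88.07°
∠(j740 + 3600) = arctan(740/3600) = 11.62°
∠T(j740) = 89.92° − (89.82° + 89.75° + 88.07° + 11.62°) = -189.33°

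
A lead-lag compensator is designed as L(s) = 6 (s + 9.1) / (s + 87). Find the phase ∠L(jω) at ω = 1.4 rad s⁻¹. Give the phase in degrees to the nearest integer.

∠(j1.4 + 9.1) = arctan(1.4/9.1) = 8.75°
∠(j1.4 + 87) = arctan(1.4/87) = 0.92°
∠L(j1.4) = 8.75° − 0.92° = 7.82°

8 deg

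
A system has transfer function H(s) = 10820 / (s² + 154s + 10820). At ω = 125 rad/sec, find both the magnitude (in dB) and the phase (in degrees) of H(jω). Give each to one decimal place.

|H| = -5.3 dB, ∠H = -104.0°

|(j125)² + 154(j125) + 10820| = |-4805 + j19250| = 1.984e+04
|H(j125)| = 10820 / 1.984e+04 = 0.54535
20 log₁₀(0.54535) = -5.27 dB
∠[(j125)² + 154(j125) + 10820] = ∠[-4805 + j19250] = 104.02°
∠H(j125) = −104.02° = -104.02°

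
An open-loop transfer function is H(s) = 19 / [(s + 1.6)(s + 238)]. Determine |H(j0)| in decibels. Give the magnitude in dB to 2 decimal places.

-26.04 dB

H(0) = 19 / (1.6 × 238) = 0.049895
20 log₁₀(0.049895) = -26.039 dB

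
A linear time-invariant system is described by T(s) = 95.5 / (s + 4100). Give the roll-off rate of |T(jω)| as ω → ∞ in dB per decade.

With 0 zeros and 1 pole, the high-frequency asymptotic slope is 20 × (0 − 1) = -20 dB/decade.

-20 dB/decade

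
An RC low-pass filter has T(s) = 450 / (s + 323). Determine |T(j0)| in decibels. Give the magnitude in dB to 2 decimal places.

T(0) = 450 / 323 = 1.3932
20 log₁₀(1.3932) = 2.880 dB

2.88 dB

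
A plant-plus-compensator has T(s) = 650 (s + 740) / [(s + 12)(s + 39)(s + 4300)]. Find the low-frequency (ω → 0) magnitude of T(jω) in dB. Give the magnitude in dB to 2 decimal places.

-12.43 dB

T(0) = 650 × 740 / (12 × 39 × 4300) = 0.23902
20 log₁₀(0.23902) = -12.431 dB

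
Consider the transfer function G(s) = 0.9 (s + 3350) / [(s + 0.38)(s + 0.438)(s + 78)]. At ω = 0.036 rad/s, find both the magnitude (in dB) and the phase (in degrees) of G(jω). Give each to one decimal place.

|j0.036 + 3350| = √(0.036² + 3350²) = 3350
|j0.036 + 0.38| = √(0.036² + 0.38²) = 0.3817
|j0.036 + 0.438| = √(0.036² + 0.438²) = 0.4395
|j0.036 + 78| = √(0.036² + 78²) = 78
|G(j0.036)| = 0.9 × 3350 / (0.3817 × 0.4395 × 78) = 230.43
20 log₁₀(230.43) = 47.25 dB
∠(j0.036 + 3350) = arctan(0.036/3350) = 0.00°
∠(j0.036 + 0.38) = arctan(0.036/0.38) = 5.41°
∠(j0.036 + 0.438) = arctan(0.036/0.438) = 4.70°
∠(j0.036 + 78) = arctan(0.036/78) = 0.03°
∠G(j0.036) = 0.00° − (5.41° + 4.70° + 0.03°) = -10.14°

|G| = 47.3 dB, ∠G = -10.1°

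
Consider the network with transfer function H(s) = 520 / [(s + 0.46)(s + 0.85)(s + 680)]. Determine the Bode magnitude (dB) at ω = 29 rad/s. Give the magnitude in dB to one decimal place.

|j29 + 0.46| = √(29² + 0.46²) = 29
|j29 + 0.85| = √(29² + 0.85²) = 29.01
|j29 + 680| = √(29² + 680²) = 680.6
|H(j29)| = 520 / (29 × 29.01 × 680.6) = 0.00090795
20 log₁₀(0.00090795) = -60.84 dB

-60.8 dB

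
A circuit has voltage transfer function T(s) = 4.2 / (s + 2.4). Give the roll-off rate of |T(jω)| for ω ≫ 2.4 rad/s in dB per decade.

-20 dB/decade

With 0 zeros and 1 pole, the high-frequency asymptotic slope is 20 × (0 − 1) = -20 dB/decade.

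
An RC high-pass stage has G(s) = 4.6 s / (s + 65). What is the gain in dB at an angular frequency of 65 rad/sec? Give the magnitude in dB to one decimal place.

|j65| = 65
|j65 + 65| = √(65² + 65²) = 91.92
|G(j65)| = 4.6 × 65 / 91.92 = 3.2527
20 log₁₀(3.2527) = 10.24 dB

10.2 dB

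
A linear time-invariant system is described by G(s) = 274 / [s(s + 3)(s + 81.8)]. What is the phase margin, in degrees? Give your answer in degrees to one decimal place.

Gain crossover: |G(jω)| = 1 at ω ≈ 1.05 rad s⁻¹.
∠G(j1.05) = −90° − arctan(1.05/3) − arctan(1.05/81.8) ≈ -110.09°
PM = 180° + (-110.09°) = 69.91°

69.9°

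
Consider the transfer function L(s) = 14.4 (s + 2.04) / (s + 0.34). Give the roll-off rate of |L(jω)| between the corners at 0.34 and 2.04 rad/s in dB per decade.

In this band the factors already past their corner are: pole at 0.34; net slope = -20 dB/decade.

-20 dB/decade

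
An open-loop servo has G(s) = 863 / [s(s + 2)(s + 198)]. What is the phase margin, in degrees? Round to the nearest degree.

Gain crossover: |G(jω)| = 1 at ω ≈ 1.67 rad/s.
∠G(j1.67) = −90° − arctan(1.67/2) − arctan(1.67/198) ≈ -130.38°
PM = 180° + (-130.38°) = 49.62°

50°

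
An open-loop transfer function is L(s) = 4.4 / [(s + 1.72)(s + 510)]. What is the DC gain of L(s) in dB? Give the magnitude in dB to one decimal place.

L(0) = 4.4 / (1.72 × 510) = 0.005016
20 log₁₀(0.005016) = -45.99 dB

-46.0 dB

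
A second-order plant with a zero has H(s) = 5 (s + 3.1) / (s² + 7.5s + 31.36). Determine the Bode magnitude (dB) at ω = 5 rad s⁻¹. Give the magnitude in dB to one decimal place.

|j5 + 3.1| = √(5² + 3.1²) = 5.883
|(j5)² + 7.5(j5) + 31.36| = |6.36 + j37.5| = 38.04
|H(j5)| = 5 × 5.883 / 38.04 = 0.77336
20 log₁₀(0.77336) = -2.23 dB

-2.2 dB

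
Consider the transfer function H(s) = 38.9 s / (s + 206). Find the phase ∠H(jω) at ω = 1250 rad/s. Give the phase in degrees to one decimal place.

∠(j1250) = 90.00°
∠(j1250 + 206) = arctan(1250/206) = 80.64°
∠H(j1250) = 90.00° − 80.64° = 9.36°

9.4 deg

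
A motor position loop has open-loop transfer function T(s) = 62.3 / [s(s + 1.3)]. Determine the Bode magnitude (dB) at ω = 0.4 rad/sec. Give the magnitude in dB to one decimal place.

41.2 dB

|j0.4 + 1.3| = √(0.4² + 1.3²) = 1.36
|j0.4| = 0.4
|T(j0.4)| = 62.3 / (1.36 × 0.4) = 114.51
20 log₁₀(114.51) = 41.18 dB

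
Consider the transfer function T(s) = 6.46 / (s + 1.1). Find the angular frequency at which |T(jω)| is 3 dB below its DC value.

1.1 rad/sec

For a single-pole low-pass, the −3 dB point is at the pole: ω = 1.1 rad/sec.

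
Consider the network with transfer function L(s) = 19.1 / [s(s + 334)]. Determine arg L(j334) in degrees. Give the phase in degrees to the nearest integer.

∠(j334 + 334) = arctan(334/334) = 45.00°
∠(j334) = 90.00°
∠L(j334) = − (45.00° + 90.00°) = -135.00°

-135°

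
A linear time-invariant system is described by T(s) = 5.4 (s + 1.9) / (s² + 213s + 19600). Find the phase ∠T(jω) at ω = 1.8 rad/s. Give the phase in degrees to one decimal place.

42.3°

∠(j1.8 + 1.9) = arctan(1.8/1.9) = 43.45°
∠[(j1.8)² + 213(j1.8) + 19600] = ∠[19597 + j383.4] = 1.12°
∠T(j1.8) = 43.45° − 1.12° = 42.33°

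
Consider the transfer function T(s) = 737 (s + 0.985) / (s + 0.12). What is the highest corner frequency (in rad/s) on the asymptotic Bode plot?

0.985 rad/s

Break frequencies occur at each pole and zero magnitude: 0.12 rad/s, 0.985 rad/s.
The highest is 0.985 rad/s.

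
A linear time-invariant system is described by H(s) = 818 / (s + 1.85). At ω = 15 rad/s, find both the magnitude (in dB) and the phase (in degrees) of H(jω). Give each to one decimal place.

|H| = 34.7 dB, ∠H = -83.0°

|j15 + 1.85| = √(15² + 1.85²) = 15.11
|H(j15)| = 818 / 15.11 = 54.123
20 log₁₀(54.123) = 34.67 dB
∠(j15 + 1.85) = arctan(15/1.85) = 82.97°
∠H(j15) = −82.97° = -82.97°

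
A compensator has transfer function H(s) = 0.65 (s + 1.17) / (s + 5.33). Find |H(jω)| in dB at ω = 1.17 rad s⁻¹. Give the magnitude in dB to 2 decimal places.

|j1.17 + 1.17| = √(1.17² + 1.17²) = 1.655
|j1.17 + 5.33| = √(1.17² + 5.33²) = 5.457
|H(j1.17)| = 0.65 × 1.655 / 5.457 = 0.19709
20 log₁₀(0.19709) = -14.107 dB

-14.11 dB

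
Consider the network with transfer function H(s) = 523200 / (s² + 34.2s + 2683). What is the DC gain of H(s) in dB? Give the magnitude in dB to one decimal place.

H(0) = 523200 / 2683 = 195.01
20 log₁₀(195.01) = 45.80 dB

45.8 dB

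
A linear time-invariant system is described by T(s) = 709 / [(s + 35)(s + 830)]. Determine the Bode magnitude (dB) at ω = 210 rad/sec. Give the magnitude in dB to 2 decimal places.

|j210 + 35| = √(210² + 35²) = 212.9
|j210 + 830| = √(210² + 830²) = 856.2
|T(j210)| = 709 / (212.9 × 856.2) = 0.0038898
20 log₁₀(0.0038898) = -48.201 dB

-48.20 dB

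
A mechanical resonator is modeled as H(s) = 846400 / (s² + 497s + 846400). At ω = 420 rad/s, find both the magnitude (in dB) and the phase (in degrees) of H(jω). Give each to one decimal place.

|H| = 1.6 dB, ∠H = -17.3 deg

|(j420)² + 497(j420) + 846400| = |6.7e+05 + j2.0874e+05| = 7.018e+05
|H(j420)| = 846400 / 7.018e+05 = 1.2061
20 log₁₀(1.2061) = 1.63 dB
∠[(j420)² + 497(j420) + 846400] = ∠[6.7e+05 + j2.0874e+05] = 17.30°
∠H(j420) = −17.30° = -17.30°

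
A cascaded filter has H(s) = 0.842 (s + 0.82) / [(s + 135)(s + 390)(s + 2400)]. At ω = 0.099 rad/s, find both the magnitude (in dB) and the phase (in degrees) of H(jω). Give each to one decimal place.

|j0.099 + 0.82| = √(0.099² + 0.82²) = 0.826
|j0.099 + 135| = √(0.099² + 135²) = 135
|j0.099 + 390| = √(0.099² + 390²) = 390
|j0.099 + 2400| = √(0.099² + 2400²) = 2400
|H(j0.099)| = 0.842 × 0.826 / (135 × 390 × 2400) = 5.5037e-09
20 log₁₀(5.5037e-09) = -165.19 dB
∠(j0.099 + 0.82) = arctan(0.099/0.82) = 6.88°
∠(j0.099 + 135) = arctan(0.099/135) = 0.04°
∠(j0.099 + 390) = arctan(0.099/390) = 0.01°
∠(j0.099 + 2400) = arctan(0.099/2400) = 0.00°
∠H(j0.099) = 6.88° − (0.04° + 0.01° + 0.00°) = 6.83°

|H| = -165.2 dB, ∠H = 6.8°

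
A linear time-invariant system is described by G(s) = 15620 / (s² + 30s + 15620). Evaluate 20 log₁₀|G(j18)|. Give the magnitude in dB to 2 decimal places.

|(j18)² + 30(j18) + 15620| = |15296 + j540| = 1.531e+04
|G(j18)| = 15620 / 1.531e+04 = 1.0205
20 log₁₀(1.0205) = 0.177 dB

0.18 dB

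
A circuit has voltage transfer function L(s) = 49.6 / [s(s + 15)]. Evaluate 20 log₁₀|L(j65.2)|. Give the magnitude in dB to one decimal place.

-38.9 dB

|j65.2 + 15| = √(65.2² + 15²) = 66.9
|j65.2| = 65.2
|L(j65.2)| = 49.6 / (66.9 × 65.2) = 0.011371
20 log₁₀(0.011371) = -38.88 dB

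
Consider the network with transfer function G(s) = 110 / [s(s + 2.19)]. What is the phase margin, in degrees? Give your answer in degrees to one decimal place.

11.9°

Gain crossover: |G(jω)| = 1 at ω ≈ 10.4 rad s⁻¹.
∠G(j10.4) = −90° − arctan(10.4/2.19) ≈ -168.08°
PM = 180° + (-168.08°) = 11.92°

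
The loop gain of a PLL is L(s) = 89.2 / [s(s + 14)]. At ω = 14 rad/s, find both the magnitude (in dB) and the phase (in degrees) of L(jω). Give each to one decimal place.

|L| = -9.8 dB, ∠L = -135.0 deg

|j14 + 14| = √(14² + 14²) = 19.8
|j14| = 14
|L(j14)| = 89.2 / (19.8 × 14) = 0.32181
20 log₁₀(0.32181) = -9.85 dB
∠(j14 + 14) = arctan(14/14) = 45.00°
∠(j14) = 90.00°
∠L(j14) = − (45.00° + 90.00°) = -135.00°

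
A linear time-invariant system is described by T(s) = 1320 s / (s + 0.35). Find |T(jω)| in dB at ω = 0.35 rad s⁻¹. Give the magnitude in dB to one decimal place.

|j0.35| = 0.35
|j0.35 + 0.35| = √(0.35² + 0.35²) = 0.495
|T(j0.35)| = 1320 × 0.35 / 0.495 = 933.38
20 log₁₀(933.38) = 59.40 dB

59.4 dB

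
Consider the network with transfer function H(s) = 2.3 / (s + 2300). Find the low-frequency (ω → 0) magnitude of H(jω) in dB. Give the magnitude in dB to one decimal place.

H(0) = 2.3 / 2300 = 0.001
20 log₁₀(0.001) = -60.00 dB

-60.0 dB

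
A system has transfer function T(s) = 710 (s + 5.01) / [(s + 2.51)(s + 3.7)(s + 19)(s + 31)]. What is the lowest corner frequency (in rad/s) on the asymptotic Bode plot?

Break frequencies occur at each pole and zero magnitude: 2.51 rad/s, 3.7 rad/s, 5.01 rad/s, 19 rad/s, 31 rad/s.
The lowest is 2.51 rad/s.

2.51 rad/s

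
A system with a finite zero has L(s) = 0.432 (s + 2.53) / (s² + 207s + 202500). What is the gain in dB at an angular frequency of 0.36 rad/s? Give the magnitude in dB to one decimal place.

-105.3 dB

|j0.36 + 2.53| = √(0.36² + 2.53²) = 2.555
|(j0.36)² + 207(j0.36) + 202500| = |2.025e+05 + j74.52| = 2.025e+05
|L(j0.36)| = 0.432 × 2.555 / 2.025e+05 = 5.4517e-06
20 log₁₀(5.4517e-06) = -105.27 dB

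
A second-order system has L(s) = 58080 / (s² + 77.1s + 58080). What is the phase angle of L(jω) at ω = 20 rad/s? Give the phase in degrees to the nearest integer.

∠[(j20)² + 77.1(j20) + 58080] = ∠[57680 + j1542] = 1.53°
∠L(j20) = −1.53° = -1.53°

-2°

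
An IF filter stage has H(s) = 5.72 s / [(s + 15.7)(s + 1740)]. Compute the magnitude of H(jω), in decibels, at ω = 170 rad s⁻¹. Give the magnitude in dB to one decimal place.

-49.7 dB

|j170| = 170
|j170 + 15.7| = √(170² + 15.7²) = 170.7
|j170 + 1740| = √(170² + 1740²) = 1748
|H(j170)| = 5.72 × 170 / (170.7 × 1748) = 0.0032579
20 log₁₀(0.0032579) = -49.74 dB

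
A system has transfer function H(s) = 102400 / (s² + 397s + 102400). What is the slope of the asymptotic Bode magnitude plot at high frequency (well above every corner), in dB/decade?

With 0 zeros and 2 poles, the high-frequency asymptotic slope is 20 × (0 − 2) = -40 dB/decade.

-40 dB/decade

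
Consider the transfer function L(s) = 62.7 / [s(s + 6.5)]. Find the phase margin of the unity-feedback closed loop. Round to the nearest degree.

Gain crossover: |L(jω)| = 1 at ω ≈ 6.71 rad/s.
∠L(j6.71) = −90° − arctan(6.71/6.5) ≈ -135.92°
PM = 180° + (-135.92°) = 44.08°

44°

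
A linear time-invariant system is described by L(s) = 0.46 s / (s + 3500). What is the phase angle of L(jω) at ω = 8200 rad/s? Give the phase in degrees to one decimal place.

∠(j8200) = 90.00°
∠(j8200 + 3500) = arctan(8200/3500) = 66.89°
∠L(j8200) = 90.00° − 66.89° = 23.11°

23.1°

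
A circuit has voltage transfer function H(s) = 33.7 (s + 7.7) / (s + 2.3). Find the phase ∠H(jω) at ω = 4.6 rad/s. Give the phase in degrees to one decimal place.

-32.6°

∠(j4.6 + 7.7) = arctan(4.6/7.7) = 30.85°
∠(j4.6 + 2.3) = arctan(4.6/2.3) = 63.43°
∠H(j4.6) = 30.85° − 63.43° = -32.58°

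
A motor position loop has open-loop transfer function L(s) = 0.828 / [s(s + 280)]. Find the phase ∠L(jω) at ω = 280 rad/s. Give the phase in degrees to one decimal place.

-135.0°

∠(j280 + 280) = arctan(280/280) = 45.00°
∠(j280) = 90.00°
∠L(j280) = − (45.00° + 90.00°) = -135.00°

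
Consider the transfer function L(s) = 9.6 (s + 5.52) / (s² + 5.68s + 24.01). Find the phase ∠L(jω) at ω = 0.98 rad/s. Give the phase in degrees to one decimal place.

∠(j0.98 + 5.52) = arctan(0.98/5.52) = 10.07°
∠[(j0.98)² + 5.68(j0.98) + 24.01] = ∠[23.05 + j5.5664] = 13.58°
∠L(j0.98) = 10.07° − 13.58° = -3.51°

-3.5°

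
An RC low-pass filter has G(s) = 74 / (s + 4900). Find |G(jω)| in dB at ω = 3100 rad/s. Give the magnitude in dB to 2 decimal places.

-37.88 dB

|j3100 + 4900| = √(3100² + 4900²) = 5798
|G(j3100)| = 74 / 5798 = 0.012762
20 log₁₀(0.012762) = -37.881 dB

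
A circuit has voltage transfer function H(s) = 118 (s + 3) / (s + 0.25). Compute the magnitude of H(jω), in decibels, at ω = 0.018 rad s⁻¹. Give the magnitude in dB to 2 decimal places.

63.00 dB

|j0.018 + 3| = √(0.018² + 3²) = 3
|j0.018 + 0.25| = √(0.018² + 0.25²) = 0.2506
|H(j0.018)| = 118 × 3 / 0.2506 = 1412.4
20 log₁₀(1412.4) = 62.999 dB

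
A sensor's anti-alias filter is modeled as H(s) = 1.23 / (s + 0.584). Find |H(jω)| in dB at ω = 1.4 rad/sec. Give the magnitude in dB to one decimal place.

|j1.4 + 0.584| = √(1.4² + 0.584²) = 1.517
|H(j1.4)| = 1.23 / 1.517 = 0.81085
20 log₁₀(0.81085) = -1.82 dB

-1.8 dB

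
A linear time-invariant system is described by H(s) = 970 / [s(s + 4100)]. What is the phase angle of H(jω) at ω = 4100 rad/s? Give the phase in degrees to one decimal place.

-135.0°

∠(j4100 + 4100) = arctan(4100/4100) = 45.00°
∠(j4100) = 90.00°
∠H(j4100) = − (45.00° + 90.00°) = -135.00°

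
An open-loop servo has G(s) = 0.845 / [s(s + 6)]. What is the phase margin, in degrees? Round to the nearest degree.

Gain crossover: |G(jω)| = 1 at ω ≈ 0.141 rad/sec.
∠G(j0.141) = −90° − arctan(0.141/6) ≈ -91.34°
PM = 180° + (-91.34°) = 88.66°

89°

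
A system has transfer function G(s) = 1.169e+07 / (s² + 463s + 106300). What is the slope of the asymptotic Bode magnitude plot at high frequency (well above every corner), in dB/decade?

-40 dB/decade

With 0 zeros and 2 poles, the high-frequency asymptotic slope is 20 × (0 − 2) = -40 dB/decade.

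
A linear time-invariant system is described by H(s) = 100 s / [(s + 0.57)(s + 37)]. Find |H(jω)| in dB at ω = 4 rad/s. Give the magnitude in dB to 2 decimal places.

|j4| = 4
|j4 + 0.57| = √(4² + 0.57²) = 4.04
|j4 + 37| = √(4² + 37²) = 37.22
|H(j4)| = 100 × 4 / (4.04 × 37.22) = 2.6602
20 log₁₀(2.6602) = 8.498 dB

8.50 dB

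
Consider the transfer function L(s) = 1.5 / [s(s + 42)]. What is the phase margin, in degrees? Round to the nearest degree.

Gain crossover: |L(jω)| = 1 at ω ≈ 0.0357 rad/sec.
∠L(j0.0357) = −90° − arctan(0.0357/42) ≈ -90.05°
PM = 180° + (-90.05°) = 89.95°

90°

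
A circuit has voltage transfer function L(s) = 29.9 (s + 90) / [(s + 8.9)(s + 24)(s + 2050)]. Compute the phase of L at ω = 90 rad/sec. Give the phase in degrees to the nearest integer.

-117°

∠(j90 + 90) = arctan(90/90) = 45.00°
∠(j90 + 8.9) = arctan(90/8.9) = 84.35°
∠(j90 + 24) = arctan(90/24) = 75.07°
∠(j90 + 2050) = arctan(90/2050) = 2.51°
∠L(j90) = 45.00° − (84.35° + 75.07° + 2.51°) = -116.93°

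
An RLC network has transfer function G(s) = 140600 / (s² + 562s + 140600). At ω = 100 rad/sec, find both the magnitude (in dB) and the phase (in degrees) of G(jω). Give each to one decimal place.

|G| = -0.1 dB, ∠G = -23.3°

|(j100)² + 562(j100) + 140600| = |1.306e+05 + j56200| = 1.422e+05
|G(j100)| = 140600 / 1.422e+05 = 0.9889
20 log₁₀(0.9889) = -0.10 dB
∠[(j100)² + 562(j100) + 140600] = ∠[1.306e+05 + j56200] = 23.28°
∠G(j100) = −23.28° = -23.28°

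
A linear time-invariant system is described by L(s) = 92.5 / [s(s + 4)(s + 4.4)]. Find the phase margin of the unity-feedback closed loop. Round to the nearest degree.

14 deg

Gain crossover: |L(jω)| = 1 at ω ≈ 3.27 rad/sec.
∠L(j3.27) = −90° − arctan(3.27/4) − arctan(3.27/4.4) ≈ -165.85°
PM = 180° + (-165.85°) = 14.15°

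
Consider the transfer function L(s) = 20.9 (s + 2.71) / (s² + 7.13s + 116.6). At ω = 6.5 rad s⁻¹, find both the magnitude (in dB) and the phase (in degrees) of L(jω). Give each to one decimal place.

|L| = 4.5 dB, ∠L = 35.4°

|j6.5 + 2.71| = √(6.5² + 2.71²) = 7.042
|(j6.5)² + 7.13(j6.5) + 116.6| = |74.35 + j46.345| = 87.61
|L(j6.5)| = 20.9 × 7.042 / 87.61 = 1.68
20 log₁₀(1.68) = 4.51 dB
∠(j6.5 + 2.71) = arctan(6.5/2.71) = 67.37°
∠[(j6.5)² + 7.13(j6.5) + 116.6] = ∠[74.35 + j46.345] = 31.94°
∠L(j6.5) = 67.37° − 31.94° = 35.43°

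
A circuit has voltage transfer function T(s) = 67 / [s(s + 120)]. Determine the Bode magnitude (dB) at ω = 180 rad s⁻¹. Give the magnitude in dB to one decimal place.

-55.3 dB

|j180 + 120| = √(180² + 120²) = 216.3
|j180| = 180
|T(j180)| = 67 / (216.3 × 180) = 0.0017206
20 log₁₀(0.0017206) = -55.29 dB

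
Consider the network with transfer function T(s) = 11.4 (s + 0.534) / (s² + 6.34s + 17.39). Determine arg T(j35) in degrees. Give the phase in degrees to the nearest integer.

∠(j35 + 0.534) = arctan(35/0.534) = 89.13°
∠[(j35)² + 6.34(j35) + 17.39] = ∠[-1207.6 + j221.9] = 169.59°
∠T(j35) = 89.13° − 169.59° = -80.46°

-80 deg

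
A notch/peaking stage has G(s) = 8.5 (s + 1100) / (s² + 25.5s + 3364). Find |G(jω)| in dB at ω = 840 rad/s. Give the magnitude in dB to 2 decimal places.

-35.52 dB

|j840 + 1100| = √(840² + 1100²) = 1384
|(j840)² + 25.5(j840) + 3364| = |-7.0224e+05 + j21420| = 7.026e+05
|G(j840)| = 8.5 × 1384 / 7.026e+05 = 0.016745
20 log₁₀(0.016745) = -35.522 dB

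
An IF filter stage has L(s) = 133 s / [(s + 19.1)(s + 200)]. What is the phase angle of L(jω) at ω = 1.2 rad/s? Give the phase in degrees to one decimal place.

∠(j1.2) = 90.00°
∠(j1.2 + 19.1) = arctan(1.2/19.1) = 3.60°
∠(j1.2 + 200) = arctan(1.2/200) = 0.34°
∠L(j1.2) = 90.00° − (3.60° + 0.34°) = 86.06°

86.1°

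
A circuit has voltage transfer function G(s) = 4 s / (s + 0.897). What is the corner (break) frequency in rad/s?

0.897 rad/s

The single real pole at s = −0.897 gives a corner at ω = 0.897 rad/s.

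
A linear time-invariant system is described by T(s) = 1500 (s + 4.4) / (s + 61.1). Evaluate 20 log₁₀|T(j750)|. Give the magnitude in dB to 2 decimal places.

|j750 + 4.4| = √(750² + 4.4²) = 750
|j750 + 61.1| = √(750² + 61.1²) = 752.5
|T(j750)| = 1500 × 750 / 752.5 = 1495.1
20 log₁₀(1495.1) = 63.493 dB

63.49 dB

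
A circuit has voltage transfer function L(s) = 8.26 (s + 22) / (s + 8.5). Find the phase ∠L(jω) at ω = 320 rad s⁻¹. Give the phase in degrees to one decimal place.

-2.4°

∠(j320 + 22) = arctan(320/22) = 86.07°
∠(j320 + 8.5) = arctan(320/8.5) = 88.48°
∠L(j320) = 86.07° − 88.48° = -2.41°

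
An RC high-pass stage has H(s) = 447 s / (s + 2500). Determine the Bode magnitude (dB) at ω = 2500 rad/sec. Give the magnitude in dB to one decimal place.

50.0 dB

|j2500| = 2500
|j2500 + 2500| = √(2500² + 2500²) = 3536
|H(j2500)| = 447 × 2500 / 3536 = 316.08
20 log₁₀(316.08) = 50.00 dB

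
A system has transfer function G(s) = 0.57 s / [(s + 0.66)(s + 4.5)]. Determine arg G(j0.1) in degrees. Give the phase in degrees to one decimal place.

∠(j0.1) = 90.00°
∠(j0.1 + 0.66) = arctan(0.1/0.66) = 8.62°
∠(j0.1 + 4.5) = arctan(0.1/4.5) = 1.27°
∠G(j0.1) = 90.00° − (8.62° + 1.27°) = 80.11°

80.1°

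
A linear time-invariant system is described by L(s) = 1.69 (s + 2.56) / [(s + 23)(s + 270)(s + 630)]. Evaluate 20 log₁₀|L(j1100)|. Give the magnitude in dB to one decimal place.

|j1100 + 2.56| = √(1100² + 2.56²) = 1100
|j1100 + 23| = √(1100² + 23²) = 1100
|j1100 + 270| = √(1100² + 270²) = 1133
|j1100 + 630| = √(1100² + 630²) = 1268
|L(j1100)| = 1.69 × 1100 / (1100 × 1133 × 1268) = 1.1768e-06
20 log₁₀(1.1768e-06) = -118.59 dB

-118.6 dB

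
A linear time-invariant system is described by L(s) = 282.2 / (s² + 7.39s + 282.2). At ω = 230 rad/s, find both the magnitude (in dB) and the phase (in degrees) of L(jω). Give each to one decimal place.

|L| = -45.4 dB, ∠L = -178.1°

|(j230)² + 7.39(j230) + 282.2| = |-52618 + j1699.7| = 5.265e+04
|L(j230)| = 282.2 / 5.265e+04 = 0.0053604
20 log₁₀(0.0053604) = -45.42 dB
∠[(j230)² + 7.39(j230) + 282.2] = ∠[-52618 + j1699.7] = 178.15°
∠L(j230) = −178.15° = -178.15°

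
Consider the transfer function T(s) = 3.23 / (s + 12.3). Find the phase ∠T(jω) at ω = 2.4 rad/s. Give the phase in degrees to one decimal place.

-11.0°

∠(j2.4 + 12.3) = arctan(2.4/12.3) = 11.04°
∠T(j2.4) = −11.04° = -11.04°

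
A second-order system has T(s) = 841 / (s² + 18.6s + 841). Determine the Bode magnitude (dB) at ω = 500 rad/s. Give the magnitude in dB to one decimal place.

-49.4 dB

|(j500)² + 18.6(j500) + 841| = |-2.4916e+05 + j9300| = 2.493e+05
|T(j500)| = 841 / 2.493e+05 = 0.003373
20 log₁₀(0.003373) = -49.44 dB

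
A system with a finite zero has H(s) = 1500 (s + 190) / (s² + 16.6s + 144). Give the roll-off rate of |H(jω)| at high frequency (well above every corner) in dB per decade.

With 1 zero and 2 poles, the high-frequency asymptotic slope is 20 × (1 − 2) = -20 dB/decade.

-20 dB/decade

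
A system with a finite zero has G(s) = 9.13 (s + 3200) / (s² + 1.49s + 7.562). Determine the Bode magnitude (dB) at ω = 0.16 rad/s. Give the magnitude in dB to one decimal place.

71.8 dB

|j0.16 + 3200| = √(0.16² + 3200²) = 3200
|(j0.16)² + 1.49(j0.16) + 7.562| = |7.5364 + j0.2384| = 7.54
|G(j0.16)| = 9.13 × 3200 / 7.54 = 3874.7
20 log₁₀(3874.7) = 71.76 dB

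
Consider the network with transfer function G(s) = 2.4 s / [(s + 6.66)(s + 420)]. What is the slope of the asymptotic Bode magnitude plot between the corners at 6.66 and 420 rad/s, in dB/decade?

0 dB/decade

In this band the factors already past their corner are: 1 differentiator zero, pole at 6.66; net slope = 0 dB/decade.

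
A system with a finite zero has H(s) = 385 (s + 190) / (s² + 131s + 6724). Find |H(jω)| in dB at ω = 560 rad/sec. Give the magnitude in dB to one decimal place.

-2.8 dB

|j560 + 190| = √(560² + 190²) = 591.4
|(j560)² + 131(j560) + 6724| = |-3.0688e+05 + j73360| = 3.155e+05
|H(j560)| = 385 × 591.4 / 3.155e+05 = 0.72157
20 log₁₀(0.72157) = -2.83 dB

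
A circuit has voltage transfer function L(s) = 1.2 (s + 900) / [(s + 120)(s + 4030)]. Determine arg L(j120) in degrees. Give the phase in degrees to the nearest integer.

-39 deg

∠(j120 + 900) = arctan(120/900) = 7.59°
∠(j120 + 120) = arctan(120/120) = 45.00°
∠(j120 + 4030) = arctan(120/4030) = 1.71°
∠L(j120) = 7.59° − (45.00° + 1.71°) = -39.11°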